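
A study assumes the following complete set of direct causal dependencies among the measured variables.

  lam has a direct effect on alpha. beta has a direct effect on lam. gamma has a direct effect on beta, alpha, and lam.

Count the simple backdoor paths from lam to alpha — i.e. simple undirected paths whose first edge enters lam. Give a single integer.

A backdoor path from lam to alpha is any simple undirected path whose first edge points into lam (i.e. leaves lam via a parent).
Parents of lam: {beta, gamma}.
Enumerating:
  P1: lam <- gamma -> alpha
  P2: lam <- beta <- gamma -> alpha
That exhausts the simple backdoor paths. Count: 2.

2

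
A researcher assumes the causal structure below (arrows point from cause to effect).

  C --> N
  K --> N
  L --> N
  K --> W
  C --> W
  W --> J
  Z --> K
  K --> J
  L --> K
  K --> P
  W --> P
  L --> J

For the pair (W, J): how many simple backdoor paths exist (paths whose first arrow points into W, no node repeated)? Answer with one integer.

A backdoor path from W to J is any simple undirected path whose first edge points into W (i.e. leaves W via a parent).
Parents of W: {C, K}.
Enumerating:
  P1: W <- C -> N <- L -> K -> J
  P2: W <- C -> N <- L -> J
  P3: W <- C -> N <- K <- L -> J
  P4: W <- C -> N <- K -> J
  P5: W <- K <- L -> J
  P6: W <- K -> N <- L -> J
  P7: W <- K -> J
That exhausts the simple backdoor paths. Count: 7.

7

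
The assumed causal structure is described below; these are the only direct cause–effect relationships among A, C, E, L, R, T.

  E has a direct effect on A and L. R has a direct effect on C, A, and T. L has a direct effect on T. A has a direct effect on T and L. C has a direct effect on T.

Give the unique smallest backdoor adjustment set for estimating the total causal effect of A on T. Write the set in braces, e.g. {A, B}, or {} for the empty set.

{E, R}

Variables eligible for adjustment (non-descendants of A, excluding A and T): {C, E, R}.
Backdoor paths from A to T:
  P1: A <- E -> L -> T
  P2: A <- R -> C -> T
  P3: A <- R -> T
The empty set is not sufficient: P1 (A <- E -> L -> T) has no collider blocking it and no conditioned non-collider, so it is open.
Try {E, R}:
  P1: blocked at fork node E ∈ conditioning set.
  P2: blocked at fork node R ∈ conditioning set.
  P3: blocked at fork node R ∈ conditioning set.
{E, R} contains no descendant of A and blocks every backdoor path.
Every element of {E, R} is needed (dropping E leaves P1 open; dropping R leaves P2 open), so no proper subset is valid.
Among all size-2 subsets of the eligible variables, only {E, R} blocks every backdoor path, so it is the unique smallest valid adjustment set.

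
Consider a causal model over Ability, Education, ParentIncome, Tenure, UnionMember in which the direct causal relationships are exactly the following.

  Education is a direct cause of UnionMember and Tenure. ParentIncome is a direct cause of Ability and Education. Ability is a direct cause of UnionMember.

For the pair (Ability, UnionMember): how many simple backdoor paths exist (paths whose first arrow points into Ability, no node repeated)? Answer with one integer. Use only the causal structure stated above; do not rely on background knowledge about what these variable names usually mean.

1

A backdoor path from Ability to UnionMember is any simple undirected path whose first edge points into Ability (i.e. leaves Ability via a parent).
Parents of Ability: {ParentIncome}.
Enumerating:
  P1: Ability <- ParentIncome -> Education -> UnionMember
That exhausts the simple backdoor paths. Count: 1.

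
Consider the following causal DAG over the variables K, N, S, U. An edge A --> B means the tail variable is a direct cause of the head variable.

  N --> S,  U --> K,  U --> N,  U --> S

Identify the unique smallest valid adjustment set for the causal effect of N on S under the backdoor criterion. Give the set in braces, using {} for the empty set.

Variables eligible for adjustment (non-descendants of N, excluding N and S): {K, U}.
Backdoor paths from N to S:
  P1: N <- U -> S
The empty set is not sufficient: P1 (N <- U -> S) has no collider blocking it and no conditioned non-collider, so it is open.
Try {U}:
  P1: blocked at fork node U ∈ conditioning set.
{U} contains no descendant of N and blocks every backdoor path.
No other singleton works — e.g. {K} leaves P1 open — so {U} is the unique smallest valid adjustment set.

{U}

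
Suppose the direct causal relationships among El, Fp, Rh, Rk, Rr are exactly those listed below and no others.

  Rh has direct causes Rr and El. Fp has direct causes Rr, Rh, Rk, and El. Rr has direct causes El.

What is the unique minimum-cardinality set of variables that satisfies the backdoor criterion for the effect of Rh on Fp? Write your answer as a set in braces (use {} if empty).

Variables eligible for adjustment (non-descendants of Rh, excluding Rh and Fp): {El, Rk, Rr}.
Backdoor paths from Rh to Fp:
  P1: Rh <- El -> Rr -> Fp
  P2: Rh <- El -> Fp
  P3: Rh <- Rr <- El -> Fp
  P4: Rh <- Rr -> Fp
The empty set is not sufficient: P1 (Rh <- El -> Rr -> Fp) has no collider blocking it and no conditioned non-collider, so it is open.
Try {El, Rr}:
  P1: blocked at fork node El ∈ conditioning set.
  P2: blocked at fork node El ∈ conditioning set.
  P3: blocked at chain node Rr ∈ conditioning set.
  P4: blocked at fork node Rr ∈ conditioning set.
{El, Rr} contains no descendant of Rh and blocks every backdoor path.
Every element of {El, Rr} is needed (dropping El leaves P2 open; dropping Rr leaves P4 open), so no proper subset is valid.
Among all size-2 subsets of the eligible variables, only {El, Rr} blocks every backdoor path, so it is the unique smallest valid adjustment set.

{El, Rr}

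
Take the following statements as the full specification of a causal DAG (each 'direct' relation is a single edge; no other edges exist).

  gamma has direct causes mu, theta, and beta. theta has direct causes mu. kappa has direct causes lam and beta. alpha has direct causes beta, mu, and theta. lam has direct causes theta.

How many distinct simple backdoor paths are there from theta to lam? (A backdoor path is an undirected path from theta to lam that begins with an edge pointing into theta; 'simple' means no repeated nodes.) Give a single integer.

2

A backdoor path from theta to lam is any simple undirected path whose first edge points into theta (i.e. leaves theta via a parent).
Parents of theta: {mu}.
Enumerating:
  P1: theta <- mu -> gamma <- beta -> kappa <- lam
  P2: theta <- mu -> alpha <- beta -> kappa <- lam
That exhausts the simple backdoor paths. Count: 2.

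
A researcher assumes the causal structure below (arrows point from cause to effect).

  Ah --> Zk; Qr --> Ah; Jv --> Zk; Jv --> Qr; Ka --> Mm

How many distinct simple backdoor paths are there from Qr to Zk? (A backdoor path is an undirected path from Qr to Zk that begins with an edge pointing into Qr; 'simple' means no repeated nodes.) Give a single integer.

A backdoor path from Qr to Zk is any simple undirected path whose first edge points into Qr (i.e. leaves Qr via a parent).
Parents of Qr: {Jv}.
Enumerating:
  P1: Qr <- Jv -> Zk
That exhausts the simple backdoor paths. Count: 1.

1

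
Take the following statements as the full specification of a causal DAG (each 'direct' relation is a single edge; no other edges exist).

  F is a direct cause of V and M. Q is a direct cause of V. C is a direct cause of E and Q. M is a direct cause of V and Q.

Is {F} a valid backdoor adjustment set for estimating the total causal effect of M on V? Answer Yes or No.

Backdoor paths from M to V (paths whose first edge points into M):
  P1: M <- F -> V
Condition 1 (no descendant of M in the set): holds — descendants of M are {Q, V}; none are in {F}.
Condition 2 (every backdoor path blocked by {F}):
  P1: blocked at fork node F ∈ conditioning set.
{F} satisfies the backdoor criterion.

Yes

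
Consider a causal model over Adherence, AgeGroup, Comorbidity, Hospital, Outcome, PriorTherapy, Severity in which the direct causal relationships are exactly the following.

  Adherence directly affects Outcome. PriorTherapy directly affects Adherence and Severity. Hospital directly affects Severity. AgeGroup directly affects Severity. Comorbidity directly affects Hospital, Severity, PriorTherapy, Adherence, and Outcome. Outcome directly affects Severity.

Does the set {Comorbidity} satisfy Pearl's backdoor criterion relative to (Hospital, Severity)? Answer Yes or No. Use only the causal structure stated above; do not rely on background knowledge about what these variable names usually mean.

Yes

Backdoor paths from Hospital to Severity (paths whose first edge points into Hospital):
  P1: Hospital <- Comorbidity -> PriorTherapy -> Adherence -> Outcome -> Severity
  P2: Hospital <- Comorbidity -> PriorTherapy -> Severity
  P3: Hospital <- Comorbidity -> Adherence <- PriorTherapy -> Severity
  P4: Hospital <- Comorbidity -> Adherence -> Outcome -> Severity
  P5: Hospital <- Comorbidity -> Outcome <- Adherence <- PriorTherapy -> Severity
  P6: Hospital <- Comorbidity -> Outcome -> Severity
  P7: Hospital <- Comorbidity -> Severity
Condition 1 (no descendant of Hospital in the set): holds — descendants of Hospital are {Severity}; none are in {Comorbidity}.
Condition 2 (every backdoor path blocked by {Comorbidity}):
  P1: blocked at fork node Comorbidity ∈ conditioning set.
  P2: blocked at fork node Comorbidity ∈ conditioning set.
  P3: blocked at fork node Comorbidity ∈ conditioning set.
  P4: blocked at fork node Comorbidity ∈ conditioning set.
  P5: blocked at fork node Comorbidity ∈ conditioning set.
  P6: blocked at fork node Comorbidity ∈ conditioning set.
  P7: blocked at fork node Comorbidity ∈ conditioning set.
{Comorbidity} satisfies the backdoor criterion.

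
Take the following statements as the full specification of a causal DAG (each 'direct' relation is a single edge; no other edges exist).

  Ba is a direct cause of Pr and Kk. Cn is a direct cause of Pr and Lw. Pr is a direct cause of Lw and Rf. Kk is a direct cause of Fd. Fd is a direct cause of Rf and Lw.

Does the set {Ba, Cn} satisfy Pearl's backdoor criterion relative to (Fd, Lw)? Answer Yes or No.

Yes

Backdoor paths from Fd to Lw (paths whose first edge points into Fd):
  P1: Fd <- Kk <- Ba -> Pr <- Cn -> Lw
  P2: Fd <- Kk <- Ba -> Pr -> Lw
Condition 1 (no descendant of Fd in the set): holds — descendants of Fd are {Lw, Rf}; none are in {Ba, Cn}.
Condition 2 (every backdoor path blocked by {Ba, Cn}):
  P1: blocked at fork node Ba ∈ conditioning set.
  P2: blocked at fork node Ba ∈ conditioning set.
{Ba, Cn} satisfies the backdoor criterion.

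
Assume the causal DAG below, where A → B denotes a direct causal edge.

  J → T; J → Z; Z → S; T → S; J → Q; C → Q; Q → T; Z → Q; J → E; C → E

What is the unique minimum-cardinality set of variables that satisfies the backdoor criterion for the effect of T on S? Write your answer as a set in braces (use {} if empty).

{Z}

Variables eligible for adjustment (non-descendants of T, excluding T and S): {C, E, J, Q, Z}.
Backdoor paths from T to S:
  P1: T <- J -> Z -> S
  P2: T <- J -> Q <- Z -> S
  P3: T <- J -> E <- C -> Q <- Z -> S
  P4: T <- Q <- C -> E <- J -> Z -> S
  P5: T <- Q <- J -> Z -> S
  P6: T <- Q <- Z -> S
The empty set is not sufficient: P1 (T <- J -> Z -> S) has no collider blocking it and no conditioned non-collider, so it is open.
Try {Z}:
  P1: blocked at chain node Z ∈ conditioning set.
  P2: blocked at collider Q (neither it nor any descendant is in the conditioning set).
  P3: blocked at collider E (neither it nor any descendant is in the conditioning set).
  P4: blocked at collider E (neither it nor any descendant is in the conditioning set).
  P5: blocked at chain node Z ∈ conditioning set.
  P6: blocked at fork node Z ∈ conditioning set.
{Z} contains no descendant of T and blocks every backdoor path.
No other singleton works — e.g. {C} leaves P1 open — so {Z} is the unique smallest valid adjustment set.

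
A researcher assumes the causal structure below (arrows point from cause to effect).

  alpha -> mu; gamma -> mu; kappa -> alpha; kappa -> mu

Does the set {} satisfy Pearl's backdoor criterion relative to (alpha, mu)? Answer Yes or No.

No

Backdoor paths from alpha to mu (paths whose first edge points into alpha):
  P1: alpha <- kappa -> mu
Condition 1 (no descendant of alpha in the set): holds — descendants of alpha are {mu}; none are in {}.
Condition 2 (every backdoor path blocked by {}):
  P1: open — no interior node is in the conditioning set.
{} does not satisfy the backdoor criterion.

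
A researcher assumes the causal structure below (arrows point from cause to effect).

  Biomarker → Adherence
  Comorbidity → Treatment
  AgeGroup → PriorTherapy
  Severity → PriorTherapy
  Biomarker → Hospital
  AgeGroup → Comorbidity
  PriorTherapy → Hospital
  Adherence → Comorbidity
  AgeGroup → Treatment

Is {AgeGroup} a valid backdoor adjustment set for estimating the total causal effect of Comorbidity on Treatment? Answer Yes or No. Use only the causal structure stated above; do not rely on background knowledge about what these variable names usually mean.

Yes

Backdoor paths from Comorbidity to Treatment (paths whose first edge points into Comorbidity):
  P1: Comorbidity <- AgeGroup -> Treatment
  P2: Comorbidity <- Adherence <- Biomarker -> Hospital <- PriorTherapy <- AgeGroup -> Treatment
Condition 1 (no descendant of Comorbidity in the set): holds — descendants of Comorbidity are {Treatment}; none are in {AgeGroup}.
Condition 2 (every backdoor path blocked by {AgeGroup}):
  P1: blocked at fork node AgeGroup ∈ conditioning set.
  P2: blocked at collider Hospital (neither it nor any descendant is in the conditioning set).
{AgeGroup} satisfies the backdoor criterion.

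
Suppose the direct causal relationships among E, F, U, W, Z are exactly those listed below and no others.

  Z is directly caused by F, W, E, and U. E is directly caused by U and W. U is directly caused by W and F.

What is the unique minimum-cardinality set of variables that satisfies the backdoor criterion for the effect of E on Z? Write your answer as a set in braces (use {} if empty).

Variables eligible for adjustment (non-descendants of E, excluding E and Z): {F, U, W}.
Backdoor paths from E to Z:
  P1: E <- W -> U <- F -> Z
  P2: E <- W -> U -> Z
  P3: E <- W -> Z
  P4: E <- U <- W -> Z
  P5: E <- U <- F -> Z
  P6: E <- U -> Z
The empty set is not sufficient: P2 (E <- W -> U -> Z) has no collider blocking it and no conditioned non-collider, so it is open.
Try {U, W}:
  P1: blocked at fork node W ∈ conditioning set.
  P2: blocked at fork node W ∈ conditioning set.
  P3: blocked at fork node W ∈ conditioning set.
  P4: blocked at chain node U ∈ conditioning set.
  P5: blocked at chain node U ∈ conditioning set.
  P6: blocked at fork node U ∈ conditioning set.
{U, W} contains no descendant of E and blocks every backdoor path.
Every element of {U, W} is needed (dropping U leaves P5 open; dropping W leaves P1 open), so no proper subset is valid.
Among all size-2 subsets of the eligible variables, only {U, W} blocks every backdoor path, so it is the unique smallest valid adjustment set.

{U, W}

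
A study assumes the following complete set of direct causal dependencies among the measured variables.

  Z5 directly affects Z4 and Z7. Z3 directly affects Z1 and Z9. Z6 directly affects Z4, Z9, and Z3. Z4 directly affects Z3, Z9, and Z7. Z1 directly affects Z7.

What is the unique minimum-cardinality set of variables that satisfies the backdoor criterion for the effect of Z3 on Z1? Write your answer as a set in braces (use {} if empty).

{}

Variables eligible for adjustment (non-descendants of Z3, excluding Z3 and Z1): {Z4, Z5, Z6}.
Backdoor paths from Z3 to Z1:
  P1: Z3 <- Z6 -> Z4 <- Z5 -> Z7 <- Z1
  P2: Z3 <- Z6 -> Z4 -> Z7 <- Z1
  P3: Z3 <- Z6 -> Z9 <- Z4 <- Z5 -> Z7 <- Z1
  P4: Z3 <- Z6 -> Z9 <- Z4 -> Z7 <- Z1
  P5: Z3 <- Z4 <- Z5 -> Z7 <- Z1
  P6: Z3 <- Z4 -> Z7 <- Z1
Each backdoor path contains an unconditioned collider, so every path is already blocked with the empty conditioning set:
  P1: blocked at collider Z4 (neither it nor any descendant is in the conditioning set).
  P2: blocked at collider Z7 (neither it nor any descendant is in the conditioning set).
  P3: blocked at collider Z9 (neither it nor any descendant is in the conditioning set).
  P4: blocked at collider Z9 (neither it nor any descendant is in the conditioning set).
  P5: blocked at collider Z7 (neither it nor any descendant is in the conditioning set).
  P6: blocked at collider Z7 (neither it nor any descendant is in the conditioning set).
The empty set is therefore the unique smallest valid set.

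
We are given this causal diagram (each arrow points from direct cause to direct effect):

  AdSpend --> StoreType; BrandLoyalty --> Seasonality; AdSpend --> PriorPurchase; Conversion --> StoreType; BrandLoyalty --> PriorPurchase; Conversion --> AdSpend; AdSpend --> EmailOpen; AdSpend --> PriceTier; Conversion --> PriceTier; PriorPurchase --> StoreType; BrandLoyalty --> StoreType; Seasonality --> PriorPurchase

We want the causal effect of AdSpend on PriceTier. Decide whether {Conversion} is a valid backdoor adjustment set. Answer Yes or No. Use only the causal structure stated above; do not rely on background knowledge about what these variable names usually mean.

Yes

Backdoor paths from AdSpend to PriceTier (paths whose first edge points into AdSpend):
  P1: AdSpend <- Conversion -> PriceTier
Condition 1 (no descendant of AdSpend in the set): holds — descendants of AdSpend are {EmailOpen, PriceTier, PriorPurchase, StoreType}; none are in {Conversion}.
Condition 2 (every backdoor path blocked by {Conversion}):
  P1: blocked at fork node Conversion ∈ conditioning set.
{Conversion} satisfies the backdoor criterion.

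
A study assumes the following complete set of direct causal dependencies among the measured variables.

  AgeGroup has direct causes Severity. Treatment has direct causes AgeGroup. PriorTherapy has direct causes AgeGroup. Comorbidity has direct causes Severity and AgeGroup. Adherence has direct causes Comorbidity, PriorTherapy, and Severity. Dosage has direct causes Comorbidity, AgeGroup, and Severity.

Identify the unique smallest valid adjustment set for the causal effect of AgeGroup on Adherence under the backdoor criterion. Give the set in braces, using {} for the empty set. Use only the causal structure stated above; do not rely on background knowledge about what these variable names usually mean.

{Severity}

Variables eligible for adjustment (non-descendants of AgeGroup, excluding AgeGroup and Adherence): {Severity}.
Backdoor paths from AgeGroup to Adherence:
  P1: AgeGroup <- Severity -> Comorbidity -> Adherence
  P2: AgeGroup <- Severity -> Adherence
  P3: AgeGroup <- Severity -> Dosage <- Comorbidity -> Adherence
The empty set is not sufficient: P1 (AgeGroup <- Severity -> Comorbidity -> Adherence) has no collider blocking it and no conditioned non-collider, so it is open.
Try {Severity}:
  P1: blocked at fork node Severity ∈ conditioning set.
  P2: blocked at fork node Severity ∈ conditioning set.
  P3: blocked at fork node Severity ∈ conditioning set.
{Severity} contains no descendant of AgeGroup and blocks every backdoor path.
{Severity} is the unique smallest valid adjustment set.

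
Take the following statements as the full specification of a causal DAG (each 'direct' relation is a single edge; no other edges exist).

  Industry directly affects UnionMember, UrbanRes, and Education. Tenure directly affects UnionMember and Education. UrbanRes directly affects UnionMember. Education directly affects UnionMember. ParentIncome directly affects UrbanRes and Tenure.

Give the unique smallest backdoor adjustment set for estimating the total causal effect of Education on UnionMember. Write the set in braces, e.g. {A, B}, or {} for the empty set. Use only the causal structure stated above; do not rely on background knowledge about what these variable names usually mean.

Variables eligible for adjustment (non-descendants of Education, excluding Education and UnionMember): {Industry, ParentIncome, Tenure, UrbanRes}.
Backdoor paths from Education to UnionMember:
  P1: Education <- Industry -> UrbanRes <- ParentIncome -> Tenure -> UnionMember
  P2: Education <- Industry -> UrbanRes -> UnionMember
  P3: Education <- Industry -> UnionMember
  P4: Education <- Tenure <- ParentIncome -> UrbanRes <- Industry -> UnionMember
  P5: Education <- Tenure <- ParentIncome -> UrbanRes -> UnionMember
  P6: Education <- Tenure -> UnionMember
The empty set is not sufficient: P2 (Education <- Industry -> UrbanRes -> UnionMember) has no collider blocking it and no conditioned non-collider, so it is open.
Try {Industry, Tenure}:
  P1: blocked at fork node Industry ∈ conditioning set.
  P2: blocked at fork node Industry ∈ conditioning set.
  P3: blocked at fork node Industry ∈ conditioning set.
  P4: blocked at chain node Tenure ∈ conditioning set.
  P5: blocked at chain node Tenure ∈ conditioning set.
  P6: blocked at fork node Tenure ∈ conditioning set.
{Industry, Tenure} contains no descendant of Education and blocks every backdoor path.
Every element of {Industry, Tenure} is needed (dropping Industry leaves P2 open; dropping Tenure leaves P5 open), so no proper subset is valid.
Among all size-2 subsets of the eligible variables, only {Industry, Tenure} blocks every backdoor path, so it is the unique smallest valid adjustment set.

{Industry, Tenure}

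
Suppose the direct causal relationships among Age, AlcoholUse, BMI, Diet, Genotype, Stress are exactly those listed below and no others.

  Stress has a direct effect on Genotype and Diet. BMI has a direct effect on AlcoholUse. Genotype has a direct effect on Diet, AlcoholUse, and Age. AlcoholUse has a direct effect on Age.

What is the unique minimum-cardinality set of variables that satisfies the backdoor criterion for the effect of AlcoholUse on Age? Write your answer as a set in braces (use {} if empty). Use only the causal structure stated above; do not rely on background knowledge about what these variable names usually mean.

Variables eligible for adjustment (non-descendants of AlcoholUse, excluding AlcoholUse and Age): {BMI, Diet, Genotype, Stress}.
Backdoor paths from AlcoholUse to Age:
  P1: AlcoholUse <- Genotype -> Age
The empty set is not sufficient: P1 (AlcoholUse <- Genotype -> Age) has no collider blocking it and no conditioned non-collider, so it is open.
Try {Genotype}:
  P1: blocked at fork node Genotype ∈ conditioning set.
{Genotype} contains no descendant of AlcoholUse and blocks every backdoor path.
No other singleton works — e.g. {Stress} leaves P1 open — so {Genotype} is the unique smallest valid adjustment set.

{Genotype}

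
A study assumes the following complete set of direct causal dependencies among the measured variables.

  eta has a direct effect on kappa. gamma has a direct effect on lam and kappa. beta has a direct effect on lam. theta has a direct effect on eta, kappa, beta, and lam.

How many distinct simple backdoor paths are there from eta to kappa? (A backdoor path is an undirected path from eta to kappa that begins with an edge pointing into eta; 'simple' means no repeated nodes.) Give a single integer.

3

A backdoor path from eta to kappa is any simple undirected path whose first edge points into eta (i.e. leaves eta via a parent).
Parents of eta: {theta}.
Enumerating:
  P1: eta <- theta -> beta -> lam <- gamma -> kappa
  P2: eta <- theta -> lam <- gamma -> kappa
  P3: eta <- theta -> kappa
That exhausts the simple backdoor paths. Count: 3.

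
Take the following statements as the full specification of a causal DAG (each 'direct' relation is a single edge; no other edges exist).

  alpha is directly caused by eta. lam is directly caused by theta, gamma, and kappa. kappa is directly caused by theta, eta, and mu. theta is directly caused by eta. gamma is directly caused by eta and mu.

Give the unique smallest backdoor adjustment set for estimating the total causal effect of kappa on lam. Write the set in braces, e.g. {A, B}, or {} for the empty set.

{gamma, theta}

Variables eligible for adjustment (non-descendants of kappa, excluding kappa and lam): {alpha, eta, gamma, mu, theta}.
Backdoor paths from kappa to lam:
  P1: kappa <- mu -> gamma <- eta -> theta -> lam
  P2: kappa <- mu -> gamma -> lam
  P3: kappa <- eta -> gamma -> lam
  P4: kappa <- eta -> theta -> lam
  P5: kappa <- theta <- eta -> gamma -> lam
  P6: kappa <- theta -> lam
The empty set is not sufficient: P2 (kappa <- mu -> gamma -> lam) has no collider blocking it and no conditioned non-collider, so it is open.
Try {gamma, theta}:
  P1: blocked at chain node theta ∈ conditioning set.
  P2: blocked at chain node gamma ∈ conditioning set.
  P3: blocked at chain node gamma ∈ conditioning set.
  P4: blocked at chain node theta ∈ conditioning set.
  P5: blocked at chain node theta ∈ conditioning set.
  P6: blocked at fork node theta ∈ conditioning set.
{gamma, theta} contains no descendant of kappa and blocks every backdoor path.
Every element of {gamma, theta} is needed (dropping gamma leaves P2 open; dropping theta leaves P1 open), so no proper subset is valid.
Among all size-2 subsets of the eligible variables, only {gamma, theta} blocks every backdoor path, so it is the unique smallest valid adjustment set.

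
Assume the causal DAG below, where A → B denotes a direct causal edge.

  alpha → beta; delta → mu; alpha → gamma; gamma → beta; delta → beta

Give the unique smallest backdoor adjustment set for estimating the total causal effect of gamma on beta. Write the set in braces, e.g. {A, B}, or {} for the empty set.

Variables eligible for adjustment (non-descendants of gamma, excluding gamma and beta): {alpha, delta, mu}.
Backdoor paths from gamma to beta:
  P1: gamma <- alpha -> beta
The empty set is not sufficient: P1 (gamma <- alpha -> beta) has no collider blocking it and no conditioned non-collider, so it is open.
Try {alpha}:
  P1: blocked at fork node alpha ∈ conditioning set.
{alpha} contains no descendant of gamma and blocks every backdoor path.
No other singleton works — e.g. {delta} leaves P1 open — so {alpha} is the unique smallest valid adjustment set.

{alpha}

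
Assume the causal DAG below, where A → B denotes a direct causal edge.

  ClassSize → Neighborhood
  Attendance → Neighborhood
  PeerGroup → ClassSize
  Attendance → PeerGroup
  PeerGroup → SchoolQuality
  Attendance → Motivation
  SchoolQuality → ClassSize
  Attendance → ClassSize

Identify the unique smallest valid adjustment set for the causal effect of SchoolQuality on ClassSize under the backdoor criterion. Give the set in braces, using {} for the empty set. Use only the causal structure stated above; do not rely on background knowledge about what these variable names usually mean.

{PeerGroup}

Variables eligible for adjustment (non-descendants of SchoolQuality, excluding SchoolQuality and ClassSize): {Attendance, Motivation, PeerGroup}.
Backdoor paths from SchoolQuality to ClassSize:
  P1: SchoolQuality <- PeerGroup <- Attendance -> ClassSize
  P2: SchoolQuality <- PeerGroup <- Attendance -> Neighborhood <- ClassSize
  P3: SchoolQuality <- PeerGroup -> ClassSize
The empty set is not sufficient: P1 (SchoolQuality <- PeerGroup <- Attendance -> ClassSize) has no collider blocking it and no conditioned non-collider, so it is open.
Try {PeerGroup}:
  P1: blocked at chain node PeerGroup ∈ conditioning set.
  P2: blocked at chain node PeerGroup ∈ conditioning set.
  P3: blocked at fork node PeerGroup ∈ conditioning set.
{PeerGroup} contains no descendant of SchoolQuality and blocks every backdoor path.
No other singleton works — e.g. {Attendance} leaves P3 open — so {PeerGroup} is the unique smallest valid adjustment set.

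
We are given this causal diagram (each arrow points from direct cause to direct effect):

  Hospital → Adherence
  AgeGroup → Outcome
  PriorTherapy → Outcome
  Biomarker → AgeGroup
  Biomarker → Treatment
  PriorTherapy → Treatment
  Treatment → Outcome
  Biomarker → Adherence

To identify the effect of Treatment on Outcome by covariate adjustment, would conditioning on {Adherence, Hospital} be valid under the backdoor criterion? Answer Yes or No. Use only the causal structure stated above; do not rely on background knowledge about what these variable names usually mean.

Backdoor paths from Treatment to Outcome (paths whose first edge points into Treatment):
  P1: Treatment <- Biomarker -> AgeGroup -> Outcome
  P2: Treatment <- PriorTherapy -> Outcome
Condition 1 (no descendant of Treatment in the set): holds — descendants of Treatment are {Outcome}; none are in {Adherence, Hospital}.
Condition 2 (every backdoor path blocked by {Adherence, Hospital}):
  P1: open — no interior node is in the conditioning set.
  P2: open — no interior node is in the conditioning set.
{Adherence, Hospital} does not satisfy the backdoor criterion.

No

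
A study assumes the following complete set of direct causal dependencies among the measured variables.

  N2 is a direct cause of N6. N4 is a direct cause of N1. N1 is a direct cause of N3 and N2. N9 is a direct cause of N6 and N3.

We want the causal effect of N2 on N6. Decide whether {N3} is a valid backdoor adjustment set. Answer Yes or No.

No

Backdoor paths from N2 to N6 (paths whose first edge points into N2):
  P1: N2 <- N1 -> N3 <- N9 -> N6
Condition 1 (no descendant of N2 in the set): holds — descendants of N2 are {N6}; none are in {N3}.
Condition 2 (every backdoor path blocked by {N3}):
  P1: open — collider(s) N3 are conditioned on (or have a conditioned descendant) and no non-collider on the path is in the set.
{N3} does not satisfy the backdoor criterion.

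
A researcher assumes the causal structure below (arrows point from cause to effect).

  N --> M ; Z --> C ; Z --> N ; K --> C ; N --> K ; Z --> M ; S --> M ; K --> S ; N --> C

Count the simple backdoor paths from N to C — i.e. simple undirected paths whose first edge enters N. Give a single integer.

2

A backdoor path from N to C is any simple undirected path whose first edge points into N (i.e. leaves N via a parent).
Parents of N: {Z}.
Enumerating:
  P1: N <- Z -> M <- S <- K -> C
  P2: N <- Z -> C
That exhausts the simple backdoor paths. Count: 2.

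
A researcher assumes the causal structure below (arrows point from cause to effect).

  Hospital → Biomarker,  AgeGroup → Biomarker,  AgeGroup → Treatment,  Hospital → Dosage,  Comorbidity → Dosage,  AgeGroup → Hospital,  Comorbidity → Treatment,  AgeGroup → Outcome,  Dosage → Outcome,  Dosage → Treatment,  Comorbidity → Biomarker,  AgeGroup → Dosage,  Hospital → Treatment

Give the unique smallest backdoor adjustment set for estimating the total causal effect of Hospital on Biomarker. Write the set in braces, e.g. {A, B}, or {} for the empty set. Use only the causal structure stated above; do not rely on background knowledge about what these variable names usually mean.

Variables eligible for adjustment (non-descendants of Hospital, excluding Hospital and Biomarker): {AgeGroup, Comorbidity}.
Backdoor paths from Hospital to Biomarker:
  P1: Hospital <- AgeGroup -> Biomarker
  P2: Hospital <- AgeGroup -> Dosage <- Comorbidity -> Biomarker
  P3: Hospital <- AgeGroup -> Dosage -> Treatment <- Comorbidity -> Biomarker
  P4: Hospital <- AgeGroup -> Outcome <- Dosage <- Comorbidity -> Biomarker
  P5: Hospital <- AgeGroup -> Outcome <- Dosage -> Treatment <- Comorbidity -> Biomarker
  P6: Hospital <- AgeGroup -> Treatment <- Comorbidity -> Biomarker
  P7: Hospital <- AgeGroup -> Treatment <- Dosage <- Comorbidity -> Biomarker
The empty set is not sufficient: P1 (Hospital <- AgeGroup -> Biomarker) has no collider blocking it and no conditioned non-collider, so it is open.
Try {AgeGroup}:
  P1: blocked at fork node AgeGroup ∈ conditioning set.
  P2: blocked at fork node AgeGroup ∈ conditioning set.
  P3: blocked at fork node AgeGroup ∈ conditioning set.
  P4: blocked at fork node AgeGroup ∈ conditioning set.
  P5: blocked at fork node AgeGroup ∈ conditioning set.
  P6: blocked at fork node AgeGroup ∈ conditioning set.
  P7: blocked at fork node AgeGroup ∈ conditioning set.
{AgeGroup} contains no descendant of Hospital and blocks every backdoor path.
No other singleton works — e.g. {Comorbidity} leaves P1 open — so {AgeGroup} is the unique smallest valid adjustment set.

{AgeGroup}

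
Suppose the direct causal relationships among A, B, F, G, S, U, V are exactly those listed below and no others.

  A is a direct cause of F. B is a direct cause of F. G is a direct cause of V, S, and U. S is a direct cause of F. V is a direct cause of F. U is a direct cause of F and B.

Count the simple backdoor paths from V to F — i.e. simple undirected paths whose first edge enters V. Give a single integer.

3

A backdoor path from V to F is any simple undirected path whose first edge points into V (i.e. leaves V via a parent).
Parents of V: {G}.
Enumerating:
  P1: V <- G -> S -> F
  P2: V <- G -> U -> B -> F
  P3: V <- G -> U -> F
That exhausts the simple backdoor paths. Count: 3.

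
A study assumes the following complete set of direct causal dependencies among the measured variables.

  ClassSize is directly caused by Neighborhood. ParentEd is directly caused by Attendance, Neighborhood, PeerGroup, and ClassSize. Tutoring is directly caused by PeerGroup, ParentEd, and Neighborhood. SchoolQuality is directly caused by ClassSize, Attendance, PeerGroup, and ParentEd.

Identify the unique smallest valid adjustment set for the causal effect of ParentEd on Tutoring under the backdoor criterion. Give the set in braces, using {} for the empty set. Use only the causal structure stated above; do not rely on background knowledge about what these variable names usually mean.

{Neighborhood, PeerGroup}

Variables eligible for adjustment (non-descendants of ParentEd, excluding ParentEd and Tutoring): {Attendance, ClassSize, Neighborhood, PeerGroup}.
Backdoor paths from ParentEd to Tutoring:
  P1: ParentEd <- Attendance -> SchoolQuality <- PeerGroup -> Tutoring
  P2: ParentEd <- Attendance -> SchoolQuality <- ClassSize <- Neighborhood -> Tutoring
  P3: ParentEd <- Neighborhood -> ClassSize -> SchoolQuality <- PeerGroup -> Tutoring
  P4: ParentEd <- Neighborhood -> Tutoring
  P5: ParentEd <- PeerGroup -> Tutoring
  P6: ParentEd <- PeerGroup -> SchoolQuality <- ClassSize <- Neighborhood -> Tutoring
  P7: ParentEd <- ClassSize <- Neighborhood -> Tutoring
  P8: ParentEd <- ClassSize -> SchoolQuality <- PeerGroup -> Tutoring
The empty set is not sufficient: P4 (ParentEd <- Neighborhood -> Tutoring) has no collider blocking it and no conditioned non-collider, so it is open.
Try {Neighborhood, PeerGroup}:
  P1: blocked at collider SchoolQuality (neither it nor any descendant is in the conditioning set).
  P2: blocked at collider SchoolQuality (neither it nor any descendant is in the conditioning set).
  P3: blocked at fork node Neighborhood ∈ conditioning set.
  P4: blocked at fork node Neighborhood ∈ conditioning set.
  P5: blocked at fork node PeerGroup ∈ conditioning set.
  P6: blocked at fork node PeerGroup ∈ conditioning set.
  P7: blocked at fork node Neighborhood ∈ conditioning set.
  P8: blocked at collider SchoolQuality (neither it nor any descendant is in the conditioning set).
{Neighborhood, PeerGroup} contains no descendant of ParentEd and blocks every backdoor path.
Every element of {Neighborhood, PeerGroup} is needed (dropping Neighborhood leaves P4 open; dropping PeerGroup leaves P5 open), so no proper subset is valid.
Among all size-2 subsets of the eligible variables, only {Neighborhood, PeerGroup} blocks every backdoor path, so it is the unique smallest valid adjustment set.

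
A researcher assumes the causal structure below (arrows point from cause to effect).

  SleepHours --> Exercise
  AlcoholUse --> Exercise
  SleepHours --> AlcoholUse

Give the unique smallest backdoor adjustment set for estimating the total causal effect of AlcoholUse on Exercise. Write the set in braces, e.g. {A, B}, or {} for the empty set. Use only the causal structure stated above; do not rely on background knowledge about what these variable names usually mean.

{SleepHours}

Variables eligible for adjustment (non-descendants of AlcoholUse, excluding AlcoholUse and Exercise): {SleepHours}.
Backdoor paths from AlcoholUse to Exercise:
  P1: AlcoholUse <- SleepHours -> Exercise
The empty set is not sufficient: P1 (AlcoholUse <- SleepHours -> Exercise) has no collider blocking it and no conditioned non-collider, so it is open.
Try {SleepHours}:
  P1: blocked at fork node SleepHours ∈ conditioning set.
{SleepHours} contains no descendant of AlcoholUse and blocks every backdoor path.
{SleepHours} is the unique smallest valid adjustment set.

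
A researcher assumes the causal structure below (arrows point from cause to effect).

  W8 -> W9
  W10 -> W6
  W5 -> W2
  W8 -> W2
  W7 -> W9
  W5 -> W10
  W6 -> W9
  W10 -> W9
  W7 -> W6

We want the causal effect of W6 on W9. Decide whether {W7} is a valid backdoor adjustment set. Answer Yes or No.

No

Backdoor paths from W6 to W9 (paths whose first edge points into W6):
  P1: W6 <- W7 -> W9
  P2: W6 <- W10 <- W5 -> W2 <- W8 -> W9
  P3: W6 <- W10 -> W9
Condition 1 (no descendant of W6 in the set): holds — descendants of W6 are {W9}; none are in {W7}.
Condition 2 (every backdoor path blocked by {W7}):
  P1: blocked at fork node W7 ∈ conditioning set.
  P2: blocked at collider W2 (neither it nor any descendant is in the conditioning set).
  P3: open — no interior node is in the conditioning set.
{W7} does not satisfy the backdoor criterion.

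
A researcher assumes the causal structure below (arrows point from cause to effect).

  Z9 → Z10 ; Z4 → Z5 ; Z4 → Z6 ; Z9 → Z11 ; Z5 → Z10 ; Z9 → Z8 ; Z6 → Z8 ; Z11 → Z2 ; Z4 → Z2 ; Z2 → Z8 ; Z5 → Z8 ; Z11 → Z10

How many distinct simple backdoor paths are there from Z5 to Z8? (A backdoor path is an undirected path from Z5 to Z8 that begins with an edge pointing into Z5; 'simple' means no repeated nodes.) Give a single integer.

A backdoor path from Z5 to Z8 is any simple undirected path whose first edge points into Z5 (i.e. leaves Z5 via a parent).
Parents of Z5: {Z4}.
Enumerating:
  P1: Z5 <- Z4 -> Z2 <- Z11 <- Z9 -> Z8
  P2: Z5 <- Z4 -> Z2 <- Z11 -> Z10 <- Z9 -> Z8
  P3: Z5 <- Z4 -> Z2 -> Z8
  P4: Z5 <- Z4 -> Z6 -> Z8
That exhausts the simple backdoor paths. Count: 4.

4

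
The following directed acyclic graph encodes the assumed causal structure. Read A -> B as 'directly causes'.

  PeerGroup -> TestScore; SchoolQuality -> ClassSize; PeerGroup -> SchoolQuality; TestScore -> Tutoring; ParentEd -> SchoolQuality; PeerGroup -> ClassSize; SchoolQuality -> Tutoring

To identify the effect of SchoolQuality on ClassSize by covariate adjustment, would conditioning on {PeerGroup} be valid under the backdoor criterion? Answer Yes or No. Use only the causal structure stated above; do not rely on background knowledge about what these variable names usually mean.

Yes

Backdoor paths from SchoolQuality to ClassSize (paths whose first edge points into SchoolQuality):
  P1: SchoolQuality <- PeerGroup -> ClassSize
Condition 1 (no descendant of SchoolQuality in the set): holds — descendants of SchoolQuality are {ClassSize, Tutoring}; none are in {PeerGroup}.
Condition 2 (every backdoor path blocked by {PeerGroup}):
  P1: blocked at fork node PeerGroup ∈ conditioning set.
{PeerGroup} satisfies the backdoor criterion.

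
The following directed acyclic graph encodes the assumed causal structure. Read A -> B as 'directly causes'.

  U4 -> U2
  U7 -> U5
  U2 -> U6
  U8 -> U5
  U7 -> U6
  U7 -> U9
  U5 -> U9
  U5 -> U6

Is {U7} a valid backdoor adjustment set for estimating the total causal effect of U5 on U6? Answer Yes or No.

Yes

Backdoor paths from U5 to U6 (paths whose first edge points into U5):
  P1: U5 <- U7 -> U6
Condition 1 (no descendant of U5 in the set): holds — descendants of U5 are {U6, U9}; none are in {U7}.
Condition 2 (every backdoor path blocked by {U7}):
  P1: blocked at fork node U7 ∈ conditioning set.
{U7} satisfies the backdoor criterion.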